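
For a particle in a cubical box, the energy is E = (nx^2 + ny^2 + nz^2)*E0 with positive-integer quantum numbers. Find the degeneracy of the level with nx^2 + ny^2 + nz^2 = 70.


Enumerate all (nx, ny, nz) with nx^2 + ny^2 + nz^2 = 70:
(3,5,6)
(3,6,5)
(5,3,6)
(5,6,3)
(6,3,5)
(6,5,3)
Total degeneracy = 6

6


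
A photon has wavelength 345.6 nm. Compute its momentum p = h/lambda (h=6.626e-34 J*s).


p = h / lambda
= 6.626e-34 / (345.6e-9)
= 6.626e-34 / 3.4560e-07
= 1.9172e-27 kg*m/s

1.9172e-27


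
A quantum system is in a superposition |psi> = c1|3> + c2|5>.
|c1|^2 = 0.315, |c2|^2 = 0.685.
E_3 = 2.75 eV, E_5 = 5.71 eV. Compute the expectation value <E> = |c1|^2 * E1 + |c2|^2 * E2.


<E> = |c1|^2 * E1 + |c2|^2 * E2
= 0.315 * 2.75 + 0.685 * 5.71
= 0.8662 + 3.9114
= 4.7776 eV

4.7776


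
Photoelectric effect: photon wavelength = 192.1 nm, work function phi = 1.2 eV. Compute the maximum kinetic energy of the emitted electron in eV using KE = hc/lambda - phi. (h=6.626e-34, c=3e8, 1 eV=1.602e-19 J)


E_photon = hc / lambda
= (6.626e-34)(3e8) / (192.1e-9)
= 1.0348e-18 J
= 6.4593 eV
KE = E_photon - phi
= 6.4593 - 1.2
= 5.2593 eV

5.2593


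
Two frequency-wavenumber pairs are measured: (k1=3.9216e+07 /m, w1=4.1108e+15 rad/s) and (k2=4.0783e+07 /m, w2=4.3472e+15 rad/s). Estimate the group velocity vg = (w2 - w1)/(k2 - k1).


vg = (w2 - w1) / (k2 - k1)
= (4.3472e+15 - 4.1108e+15) / (4.0783e+07 - 3.9216e+07)
= 2.3640e+14 / 1.5670e+06
= 1.5086e+08 m/s

1.5086e+08


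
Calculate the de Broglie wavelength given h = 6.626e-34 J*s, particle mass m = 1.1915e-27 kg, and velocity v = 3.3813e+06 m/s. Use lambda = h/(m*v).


lambda = h / (m * v)
= 6.626e-34 / (1.1915e-27 * 3.3813e+06)
= 6.626e-34 / 4.0288e-21
= 1.6447e-13 m

1.6447e-13


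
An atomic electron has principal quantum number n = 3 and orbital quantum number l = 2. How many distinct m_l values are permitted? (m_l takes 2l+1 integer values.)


m_l ranges from -l to +l in integer steps
So m_l goes from -2 to +2
Count = 2l + 1 = 2*2 + 1
= 5

5


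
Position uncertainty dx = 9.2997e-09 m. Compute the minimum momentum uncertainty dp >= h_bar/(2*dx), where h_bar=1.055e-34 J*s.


dp = h_bar / (2 * dx)
= 1.055e-34 / (2 * 9.2997e-09)
= 1.055e-34 / 1.8599e-08
= 5.6722e-27 kg*m/s

5.6722e-27


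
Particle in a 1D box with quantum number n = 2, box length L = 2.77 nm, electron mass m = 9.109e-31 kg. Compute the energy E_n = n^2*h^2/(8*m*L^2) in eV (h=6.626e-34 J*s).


E = n^2 * h^2 / (8 * m * L^2)
= 2^2 * (6.626e-34)^2 / (8 * 9.109e-31 * (2.77e-9)^2)
= 4 * 4.3904e-67 / (8 * 9.109e-31 * 7.6729e-18)
= 3.1408e-20 J
= 0.1961 eV

0.1961


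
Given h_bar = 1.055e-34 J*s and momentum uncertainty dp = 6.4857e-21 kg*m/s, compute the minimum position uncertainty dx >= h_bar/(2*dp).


dx = h_bar / (2 * dp)
= 1.055e-34 / (2 * 6.4857e-21)
= 1.055e-34 / 1.2971e-20
= 8.1333e-15 m

8.1333e-15


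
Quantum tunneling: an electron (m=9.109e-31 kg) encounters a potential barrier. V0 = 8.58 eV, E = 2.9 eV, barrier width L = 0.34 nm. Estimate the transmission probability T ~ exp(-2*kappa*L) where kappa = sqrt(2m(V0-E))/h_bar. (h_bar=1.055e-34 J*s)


V0 - E = 5.68 eV = 9.0994e-19 J
kappa = sqrt(2 * m * (V0-E)) / h_bar
= sqrt(2 * 9.109e-31 * 9.0994e-19) / 1.055e-34
= 1.2204e+10 /m
2*kappa*L = 2 * 1.2204e+10 * 0.34e-9
= 8.2987
T = exp(-8.2987) = 2.488298e-04

2.488298e-04


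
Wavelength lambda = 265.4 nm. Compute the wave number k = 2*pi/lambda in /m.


k = 2 * pi / lambda
= 6.2832 / (265.4e-9)
= 6.2832 / 2.6540e-07
= 2.3674e+07 /m

2.3674e+07


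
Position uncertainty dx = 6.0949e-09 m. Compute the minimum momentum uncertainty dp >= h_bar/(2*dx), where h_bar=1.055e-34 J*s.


dp = h_bar / (2 * dx)
= 1.055e-34 / (2 * 6.0949e-09)
= 1.055e-34 / 1.2190e-08
= 8.6548e-27 kg*m/s

8.6548e-27


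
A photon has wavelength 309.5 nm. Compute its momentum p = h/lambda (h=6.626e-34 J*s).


p = h / lambda
= 6.626e-34 / (309.5e-9)
= 6.626e-34 / 3.0950e-07
= 2.1409e-27 kg*m/s

2.1409e-27


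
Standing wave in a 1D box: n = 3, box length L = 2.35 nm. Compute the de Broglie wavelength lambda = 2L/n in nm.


lambda = 2L / n
= 2 * 2.35 / 3
= 4.7 / 3
= 1.5667 nm

1.5667


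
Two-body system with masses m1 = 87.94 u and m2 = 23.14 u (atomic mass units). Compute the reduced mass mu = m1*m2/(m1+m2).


mu = m1 * m2 / (m1 + m2)
= 87.94 * 23.14 / (87.94 + 23.14)
= 2034.9316 / 111.08
= 18.3195 u

18.3195


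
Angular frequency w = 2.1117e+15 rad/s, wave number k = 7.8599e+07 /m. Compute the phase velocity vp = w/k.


vp = w / k
= 2.1117e+15 / 7.8599e+07
= 2.6867e+07 m/s

2.6867e+07


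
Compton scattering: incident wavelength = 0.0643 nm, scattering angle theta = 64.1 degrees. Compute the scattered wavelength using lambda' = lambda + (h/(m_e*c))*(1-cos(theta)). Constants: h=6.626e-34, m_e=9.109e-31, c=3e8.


Compton wavelength: h/(m_e*c) = 2.4247e-12 m
d_lambda = 2.4247e-12 * (1 - cos(64.1 deg))
= 2.4247e-12 * 0.563198
= 1.3656e-12 m = 0.001366 nm
lambda' = 0.0643 + 0.001366
= 0.065666 nm

0.065666


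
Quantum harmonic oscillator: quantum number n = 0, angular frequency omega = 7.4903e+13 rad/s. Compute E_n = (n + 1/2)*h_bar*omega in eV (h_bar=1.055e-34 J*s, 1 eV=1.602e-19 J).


E = (n + 1/2) * h_bar * omega
= (0 + 0.5) * 1.055e-34 * 7.4903e+13
= 0.5 * 7.9023e-21
= 3.9511e-21 J
= 0.0247 eV

0.0247


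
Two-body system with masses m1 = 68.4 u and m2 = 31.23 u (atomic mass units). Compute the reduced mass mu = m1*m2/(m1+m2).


mu = m1 * m2 / (m1 + m2)
= 68.4 * 31.23 / (68.4 + 31.23)
= 2136.132 / 99.63
= 21.4407 u

21.4407


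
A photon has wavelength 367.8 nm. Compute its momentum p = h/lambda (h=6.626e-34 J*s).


p = h / lambda
= 6.626e-34 / (367.8e-9)
= 6.626e-34 / 3.6780e-07
= 1.8015e-27 kg*m/s

1.8015e-27


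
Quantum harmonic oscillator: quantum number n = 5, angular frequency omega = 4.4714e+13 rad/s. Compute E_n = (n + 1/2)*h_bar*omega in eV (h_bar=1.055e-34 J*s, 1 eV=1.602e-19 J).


E = (n + 1/2) * h_bar * omega
= (5 + 0.5) * 1.055e-34 * 4.4714e+13
= 5.5 * 4.7173e-21
= 2.5945e-20 J
= 0.162 eV

0.162


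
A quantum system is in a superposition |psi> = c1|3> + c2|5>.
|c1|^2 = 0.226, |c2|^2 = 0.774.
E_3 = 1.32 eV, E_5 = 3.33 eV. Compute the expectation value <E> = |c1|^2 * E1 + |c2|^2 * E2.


<E> = |c1|^2 * E1 + |c2|^2 * E2
= 0.226 * 1.32 + 0.774 * 3.33
= 0.2983 + 2.5774
= 2.8757 eV

2.8757


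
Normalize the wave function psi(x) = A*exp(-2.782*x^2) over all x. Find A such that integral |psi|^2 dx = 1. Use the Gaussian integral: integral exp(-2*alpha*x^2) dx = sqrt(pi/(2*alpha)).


integral |psi|^2 dx = A^2 * sqrt(pi/(2*alpha)) = 1
A^2 = sqrt(2*alpha/pi)
= sqrt(2 * 2.782 / pi)
= 1.330818
A = sqrt(1.330818)
= 1.1536

1.1536


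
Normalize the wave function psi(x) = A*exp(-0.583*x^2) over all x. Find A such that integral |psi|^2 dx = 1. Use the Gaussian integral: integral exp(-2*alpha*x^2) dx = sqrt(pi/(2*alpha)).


integral |psi|^2 dx = A^2 * sqrt(pi/(2*alpha)) = 1
A^2 = sqrt(2*alpha/pi)
= sqrt(2 * 0.583 / pi)
= 0.60922
A = sqrt(0.60922)
= 0.7805

0.7805


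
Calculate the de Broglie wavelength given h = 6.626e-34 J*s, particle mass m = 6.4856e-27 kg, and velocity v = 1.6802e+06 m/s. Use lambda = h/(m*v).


lambda = h / (m * v)
= 6.626e-34 / (6.4856e-27 * 1.6802e+06)
= 6.626e-34 / 1.0897e-20
= 6.0805e-14 m

6.0805e-14


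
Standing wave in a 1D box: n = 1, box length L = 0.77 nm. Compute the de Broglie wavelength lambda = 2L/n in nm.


lambda = 2L / n
= 2 * 0.77 / 1
= 1.54 / 1
= 1.54 nm

1.54


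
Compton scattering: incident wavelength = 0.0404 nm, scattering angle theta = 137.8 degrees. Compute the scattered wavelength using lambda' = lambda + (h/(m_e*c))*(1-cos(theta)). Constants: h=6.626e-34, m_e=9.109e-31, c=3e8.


Compton wavelength: h/(m_e*c) = 2.4247e-12 m
d_lambda = 2.4247e-12 * (1 - cos(137.8 deg))
= 2.4247e-12 * 1.740805
= 4.2209e-12 m = 0.004221 nm
lambda' = 0.0404 + 0.004221
= 0.044621 nm

0.044621


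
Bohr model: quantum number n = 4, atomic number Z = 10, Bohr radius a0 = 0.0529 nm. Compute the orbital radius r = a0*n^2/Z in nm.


r = a0 * n^2 / Z
= 0.0529 * 4^2 / 10
= 0.0529 * 16 / 10
= 0.0846 nm

0.0846


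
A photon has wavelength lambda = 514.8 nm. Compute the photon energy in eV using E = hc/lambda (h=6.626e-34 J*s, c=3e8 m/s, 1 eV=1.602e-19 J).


E = hc / lambda
= (6.626e-34)(3e8) / (514.8e-9)
= 1.9878e-25 / 5.1480e-07
= 3.8613e-19 J
Converting to eV: 3.8613e-19 / 1.602e-19
= 2.4103 eV

2.4103


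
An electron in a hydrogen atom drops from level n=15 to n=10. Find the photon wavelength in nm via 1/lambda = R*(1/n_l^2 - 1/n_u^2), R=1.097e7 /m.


1/lambda = R * (1/n_l^2 - 1/n_u^2)
= 1.097e7 * (1/10^2 - 1/15^2)
= 1.097e7 * (0.01 - 0.004444)
= 1.097e7 * 0.005556
= 6.0944e+04 /m
lambda = 1 / 6.0944e+04 = 16408.3865 nm

16408.3865


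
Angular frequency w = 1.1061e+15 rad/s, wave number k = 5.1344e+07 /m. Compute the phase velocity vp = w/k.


vp = w / k
= 1.1061e+15 / 5.1344e+07
= 2.1543e+07 m/s

2.1543e+07


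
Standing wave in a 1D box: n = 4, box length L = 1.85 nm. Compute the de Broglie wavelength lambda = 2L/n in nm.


lambda = 2L / n
= 2 * 1.85 / 4
= 3.7 / 4
= 0.925 nm

0.925


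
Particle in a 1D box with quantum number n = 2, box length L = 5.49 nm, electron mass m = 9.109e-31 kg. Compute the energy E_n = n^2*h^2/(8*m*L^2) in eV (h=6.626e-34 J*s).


E = n^2 * h^2 / (8 * m * L^2)
= 2^2 * (6.626e-34)^2 / (8 * 9.109e-31 * (5.49e-9)^2)
= 4 * 4.3904e-67 / (8 * 9.109e-31 * 3.0140e-17)
= 7.9957e-21 J
= 0.0499 eV

0.0499


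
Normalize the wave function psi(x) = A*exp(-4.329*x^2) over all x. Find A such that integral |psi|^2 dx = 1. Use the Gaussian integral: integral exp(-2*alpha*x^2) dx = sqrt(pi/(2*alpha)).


integral |psi|^2 dx = A^2 * sqrt(pi/(2*alpha)) = 1
A^2 = sqrt(2*alpha/pi)
= sqrt(2 * 4.329 / pi)
= 1.660098
A = sqrt(1.660098)
= 1.2884

1.2884


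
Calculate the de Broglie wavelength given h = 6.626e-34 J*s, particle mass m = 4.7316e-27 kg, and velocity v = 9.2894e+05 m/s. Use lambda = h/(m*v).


lambda = h / (m * v)
= 6.626e-34 / (4.7316e-27 * 9.2894e+05)
= 6.626e-34 / 4.3954e-21
= 1.5075e-13 m

1.5075e-13


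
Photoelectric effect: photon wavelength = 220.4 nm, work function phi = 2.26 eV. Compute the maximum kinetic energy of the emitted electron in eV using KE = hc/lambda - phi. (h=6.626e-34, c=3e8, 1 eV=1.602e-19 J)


E_photon = hc / lambda
= (6.626e-34)(3e8) / (220.4e-9)
= 9.0191e-19 J
= 5.6299 eV
KE = E_photon - phi
= 5.6299 - 2.26
= 3.3699 eV

3.3699


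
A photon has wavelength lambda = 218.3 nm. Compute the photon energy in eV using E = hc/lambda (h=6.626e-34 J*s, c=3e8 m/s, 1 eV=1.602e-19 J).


E = hc / lambda
= (6.626e-34)(3e8) / (218.3e-9)
= 1.9878e-25 / 2.1830e-07
= 9.1058e-19 J
Converting to eV: 9.1058e-19 / 1.602e-19
= 5.684 eV

5.684


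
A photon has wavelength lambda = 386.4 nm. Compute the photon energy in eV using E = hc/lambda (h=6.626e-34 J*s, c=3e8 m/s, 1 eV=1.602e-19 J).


E = hc / lambda
= (6.626e-34)(3e8) / (386.4e-9)
= 1.9878e-25 / 3.8640e-07
= 5.1444e-19 J
Converting to eV: 5.1444e-19 / 1.602e-19
= 3.2112 eV

3.2112


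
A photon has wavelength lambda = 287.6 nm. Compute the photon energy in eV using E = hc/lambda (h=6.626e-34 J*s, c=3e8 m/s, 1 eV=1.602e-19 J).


E = hc / lambda
= (6.626e-34)(3e8) / (287.6e-9)
= 1.9878e-25 / 2.8760e-07
= 6.9117e-19 J
Converting to eV: 6.9117e-19 / 1.602e-19
= 4.3144 eV

4.3144


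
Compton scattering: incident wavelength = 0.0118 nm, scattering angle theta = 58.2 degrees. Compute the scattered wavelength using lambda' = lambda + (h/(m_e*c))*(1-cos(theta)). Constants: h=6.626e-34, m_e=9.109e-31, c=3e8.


Compton wavelength: h/(m_e*c) = 2.4247e-12 m
d_lambda = 2.4247e-12 * (1 - cos(58.2 deg))
= 2.4247e-12 * 0.473044
= 1.1470e-12 m = 0.001147 nm
lambda' = 0.0118 + 0.001147
= 0.012947 nm

0.012947


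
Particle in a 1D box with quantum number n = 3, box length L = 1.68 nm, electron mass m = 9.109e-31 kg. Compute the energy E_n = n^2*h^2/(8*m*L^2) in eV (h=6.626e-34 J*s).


E = n^2 * h^2 / (8 * m * L^2)
= 3^2 * (6.626e-34)^2 / (8 * 9.109e-31 * (1.68e-9)^2)
= 9 * 4.3904e-67 / (8 * 9.109e-31 * 2.8224e-18)
= 1.9212e-19 J
= 1.1992 eV

1.1992


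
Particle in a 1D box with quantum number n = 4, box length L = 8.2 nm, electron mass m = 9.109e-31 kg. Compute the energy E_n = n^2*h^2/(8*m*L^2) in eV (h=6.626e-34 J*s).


E = n^2 * h^2 / (8 * m * L^2)
= 4^2 * (6.626e-34)^2 / (8 * 9.109e-31 * (8.2e-9)^2)
= 16 * 4.3904e-67 / (8 * 9.109e-31 * 6.7240e-17)
= 1.4336e-20 J
= 0.0895 eV

0.0895


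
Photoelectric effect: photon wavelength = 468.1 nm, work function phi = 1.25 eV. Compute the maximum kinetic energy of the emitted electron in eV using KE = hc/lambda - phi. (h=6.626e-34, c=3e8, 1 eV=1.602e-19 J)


E_photon = hc / lambda
= (6.626e-34)(3e8) / (468.1e-9)
= 4.2465e-19 J
= 2.6508 eV
KE = E_photon - phi
= 2.6508 - 1.25
= 1.4008 eV

1.4008


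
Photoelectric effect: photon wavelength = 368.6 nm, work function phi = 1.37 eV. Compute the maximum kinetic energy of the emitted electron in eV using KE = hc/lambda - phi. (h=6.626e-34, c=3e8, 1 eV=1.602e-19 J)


E_photon = hc / lambda
= (6.626e-34)(3e8) / (368.6e-9)
= 5.3928e-19 J
= 3.3663 eV
KE = E_photon - phi
= 3.3663 - 1.37
= 1.9963 eV

1.9963


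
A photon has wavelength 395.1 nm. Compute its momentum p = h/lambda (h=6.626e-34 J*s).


p = h / lambda
= 6.626e-34 / (395.1e-9)
= 6.626e-34 / 3.9510e-07
= 1.6770e-27 kg*m/s

1.6770e-27


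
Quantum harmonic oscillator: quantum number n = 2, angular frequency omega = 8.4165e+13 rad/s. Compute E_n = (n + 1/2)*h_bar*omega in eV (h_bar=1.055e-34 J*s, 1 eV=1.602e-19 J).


E = (n + 1/2) * h_bar * omega
= (2 + 0.5) * 1.055e-34 * 8.4165e+13
= 2.5 * 8.8794e-21
= 2.2199e-20 J
= 0.1386 eV

0.1386


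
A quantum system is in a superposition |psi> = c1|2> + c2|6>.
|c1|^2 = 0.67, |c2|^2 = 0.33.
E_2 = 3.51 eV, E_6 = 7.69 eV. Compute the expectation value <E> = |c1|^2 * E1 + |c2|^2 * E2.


<E> = |c1|^2 * E1 + |c2|^2 * E2
= 0.67 * 3.51 + 0.33 * 7.69
= 2.3517 + 2.5377
= 4.8894 eV

4.8894


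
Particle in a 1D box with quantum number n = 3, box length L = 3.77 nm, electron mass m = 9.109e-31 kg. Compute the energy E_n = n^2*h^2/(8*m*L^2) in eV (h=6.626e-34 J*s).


E = n^2 * h^2 / (8 * m * L^2)
= 3^2 * (6.626e-34)^2 / (8 * 9.109e-31 * (3.77e-9)^2)
= 9 * 4.3904e-67 / (8 * 9.109e-31 * 1.4213e-17)
= 3.8151e-20 J
= 0.2381 eV

0.2381


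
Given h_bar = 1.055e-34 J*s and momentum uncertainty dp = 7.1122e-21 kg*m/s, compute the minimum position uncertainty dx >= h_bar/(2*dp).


dx = h_bar / (2 * dp)
= 1.055e-34 / (2 * 7.1122e-21)
= 1.055e-34 / 1.4224e-20
= 7.4168e-15 m

7.4168e-15


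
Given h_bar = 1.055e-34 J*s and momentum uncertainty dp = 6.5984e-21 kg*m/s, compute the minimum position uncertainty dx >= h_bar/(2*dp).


dx = h_bar / (2 * dp)
= 1.055e-34 / (2 * 6.5984e-21)
= 1.055e-34 / 1.3197e-20
= 7.9944e-15 m

7.9944e-15


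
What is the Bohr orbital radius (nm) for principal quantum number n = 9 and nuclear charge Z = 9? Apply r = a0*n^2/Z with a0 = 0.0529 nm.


r = a0 * n^2 / Z
= 0.0529 * 9^2 / 9
= 0.0529 * 81 / 9
= 0.4761 nm

0.4761


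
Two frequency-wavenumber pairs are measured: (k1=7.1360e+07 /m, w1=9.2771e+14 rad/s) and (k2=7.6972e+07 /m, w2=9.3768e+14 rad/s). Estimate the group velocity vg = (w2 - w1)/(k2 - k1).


vg = (w2 - w1) / (k2 - k1)
= (9.3768e+14 - 9.2771e+14) / (7.6972e+07 - 7.1360e+07)
= 9.9700e+12 / 5.6120e+06
= 1.7766e+06 m/s

1.7766e+06


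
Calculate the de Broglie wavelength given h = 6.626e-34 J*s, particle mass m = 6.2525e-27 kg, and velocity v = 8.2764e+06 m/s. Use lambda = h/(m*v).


lambda = h / (m * v)
= 6.626e-34 / (6.2525e-27 * 8.2764e+06)
= 6.626e-34 / 5.1748e-20
= 1.2804e-14 m

1.2804e-14


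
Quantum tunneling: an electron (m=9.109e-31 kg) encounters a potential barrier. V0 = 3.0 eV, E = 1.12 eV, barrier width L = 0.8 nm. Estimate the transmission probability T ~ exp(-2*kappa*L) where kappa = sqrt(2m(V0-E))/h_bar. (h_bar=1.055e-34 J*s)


V0 - E = 1.88 eV = 3.0118e-19 J
kappa = sqrt(2 * m * (V0-E)) / h_bar
= sqrt(2 * 9.109e-31 * 3.0118e-19) / 1.055e-34
= 7.0211e+09 /m
2*kappa*L = 2 * 7.0211e+09 * 0.8e-9
= 11.2338
T = exp(-11.2338) = 1.321927e-05

1.321927e-05


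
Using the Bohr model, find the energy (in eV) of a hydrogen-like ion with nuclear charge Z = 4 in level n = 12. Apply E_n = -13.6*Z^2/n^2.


E_n = -13.6 * Z^2 / n^2
= -13.6 * 4^2 / 12^2
= -13.6 * 16 / 144
= -1.5111 eV

-1.5111


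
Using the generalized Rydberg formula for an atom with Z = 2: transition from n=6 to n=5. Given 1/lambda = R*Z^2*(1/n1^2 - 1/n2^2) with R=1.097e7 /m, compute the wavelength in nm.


1/lambda = R * Z^2 * (1/n1^2 - 1/n2^2)
= 1.097e7 * 2^2 * (1/5^2 - 1/6^2)
= 1.097e7 * 4 * (0.04 - 0.027778)
= 5.3631e+05 /m
lambda = 1 / 5.3631e+05
= 1864.5894 nm

1864.5894


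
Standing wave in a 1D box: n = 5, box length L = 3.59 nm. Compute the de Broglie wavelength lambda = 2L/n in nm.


lambda = 2L / n
= 2 * 3.59 / 5
= 7.18 / 5
= 1.436 nm

1.436


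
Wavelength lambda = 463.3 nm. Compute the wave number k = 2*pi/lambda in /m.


k = 2 * pi / lambda
= 6.2832 / (463.3e-9)
= 6.2832 / 4.6330e-07
= 1.3562e+07 /m

1.3562e+07


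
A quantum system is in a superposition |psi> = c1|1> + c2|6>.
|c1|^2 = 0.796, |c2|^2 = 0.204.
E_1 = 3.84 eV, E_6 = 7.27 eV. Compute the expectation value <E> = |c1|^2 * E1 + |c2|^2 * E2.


<E> = |c1|^2 * E1 + |c2|^2 * E2
= 0.796 * 3.84 + 0.204 * 7.27
= 3.0566 + 1.4831
= 4.5397 eV

4.5397


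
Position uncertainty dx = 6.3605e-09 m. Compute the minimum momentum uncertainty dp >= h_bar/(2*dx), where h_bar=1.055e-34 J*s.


dp = h_bar / (2 * dx)
= 1.055e-34 / (2 * 6.3605e-09)
= 1.055e-34 / 1.2721e-08
= 8.2934e-27 kg*m/s

8.2934e-27


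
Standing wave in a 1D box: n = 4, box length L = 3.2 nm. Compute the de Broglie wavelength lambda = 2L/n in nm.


lambda = 2L / n
= 2 * 3.2 / 4
= 6.4 / 4
= 1.6 nm

1.6


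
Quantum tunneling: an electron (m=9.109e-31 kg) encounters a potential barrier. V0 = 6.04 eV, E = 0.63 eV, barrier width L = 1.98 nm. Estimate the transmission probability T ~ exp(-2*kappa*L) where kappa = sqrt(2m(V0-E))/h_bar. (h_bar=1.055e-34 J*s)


V0 - E = 5.41 eV = 8.6668e-19 J
kappa = sqrt(2 * m * (V0-E)) / h_bar
= sqrt(2 * 9.109e-31 * 8.6668e-19) / 1.055e-34
= 1.1910e+10 /m
2*kappa*L = 2 * 1.1910e+10 * 1.98e-9
= 47.1653
T = exp(-47.1653) = 3.283624e-21

3.283624e-21


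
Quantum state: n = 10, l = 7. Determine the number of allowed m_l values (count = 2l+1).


m_l ranges from -l to +l in integer steps
So m_l goes from -7 to +7
Count = 2l + 1 = 2*7 + 1
= 15

15


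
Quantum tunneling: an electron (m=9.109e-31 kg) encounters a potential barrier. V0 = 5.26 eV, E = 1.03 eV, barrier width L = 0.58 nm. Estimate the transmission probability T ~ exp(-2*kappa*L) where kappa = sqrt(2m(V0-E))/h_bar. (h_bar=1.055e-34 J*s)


V0 - E = 4.23 eV = 6.7765e-19 J
kappa = sqrt(2 * m * (V0-E)) / h_bar
= sqrt(2 * 9.109e-31 * 6.7765e-19) / 1.055e-34
= 1.0532e+10 /m
2*kappa*L = 2 * 1.0532e+10 * 0.58e-9
= 12.2168
T = exp(-12.2168) = 4.946670e-06

4.946670e-06


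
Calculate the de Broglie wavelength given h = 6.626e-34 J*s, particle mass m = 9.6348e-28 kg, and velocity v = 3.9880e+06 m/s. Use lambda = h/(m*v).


lambda = h / (m * v)
= 6.626e-34 / (9.6348e-28 * 3.9880e+06)
= 6.626e-34 / 3.8424e-21
= 1.7245e-13 m

1.7245e-13


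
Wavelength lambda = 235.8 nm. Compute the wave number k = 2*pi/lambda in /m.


k = 2 * pi / lambda
= 6.2832 / (235.8e-9)
= 6.2832 / 2.3580e-07
= 2.6646e+07 /m

2.6646e+07


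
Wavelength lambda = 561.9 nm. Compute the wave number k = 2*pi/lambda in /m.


k = 2 * pi / lambda
= 6.2832 / (561.9e-9)
= 6.2832 / 5.6190e-07
= 1.1182e+07 /m

1.1182e+07


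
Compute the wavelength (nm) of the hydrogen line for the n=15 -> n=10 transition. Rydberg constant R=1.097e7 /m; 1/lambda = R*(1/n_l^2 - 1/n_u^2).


1/lambda = R * (1/n_l^2 - 1/n_u^2)
= 1.097e7 * (1/10^2 - 1/15^2)
= 1.097e7 * (0.01 - 0.004444)
= 1.097e7 * 0.005556
= 6.0944e+04 /m
lambda = 1 / 6.0944e+04 = 16408.3865 nm

16408.3865


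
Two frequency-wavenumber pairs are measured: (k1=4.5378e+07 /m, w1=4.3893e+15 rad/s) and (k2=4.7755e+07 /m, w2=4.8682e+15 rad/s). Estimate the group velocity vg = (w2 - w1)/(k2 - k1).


vg = (w2 - w1) / (k2 - k1)
= (4.8682e+15 - 4.3893e+15) / (4.7755e+07 - 4.5378e+07)
= 4.7890e+14 / 2.3770e+06
= 2.0147e+08 m/s

2.0147e+08


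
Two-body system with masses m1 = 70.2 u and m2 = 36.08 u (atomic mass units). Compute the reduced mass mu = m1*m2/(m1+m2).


mu = m1 * m2 / (m1 + m2)
= 70.2 * 36.08 / (70.2 + 36.08)
= 2532.816 / 106.28
= 23.8315 u

23.8315


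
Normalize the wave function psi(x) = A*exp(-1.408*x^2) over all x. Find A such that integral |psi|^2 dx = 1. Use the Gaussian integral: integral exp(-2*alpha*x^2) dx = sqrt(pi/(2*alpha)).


integral |psi|^2 dx = A^2 * sqrt(pi/(2*alpha)) = 1
A^2 = sqrt(2*alpha/pi)
= sqrt(2 * 1.408 / pi)
= 0.946763
A = sqrt(0.946763)
= 0.973

0.973


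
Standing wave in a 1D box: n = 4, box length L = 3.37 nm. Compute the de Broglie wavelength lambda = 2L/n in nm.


lambda = 2L / n
= 2 * 3.37 / 4
= 6.74 / 4
= 1.685 nm

1.685


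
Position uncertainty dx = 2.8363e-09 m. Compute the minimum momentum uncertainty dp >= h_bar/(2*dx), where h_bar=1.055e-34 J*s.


dp = h_bar / (2 * dx)
= 1.055e-34 / (2 * 2.8363e-09)
= 1.055e-34 / 5.6726e-09
= 1.8598e-26 kg*m/s

1.8598e-26


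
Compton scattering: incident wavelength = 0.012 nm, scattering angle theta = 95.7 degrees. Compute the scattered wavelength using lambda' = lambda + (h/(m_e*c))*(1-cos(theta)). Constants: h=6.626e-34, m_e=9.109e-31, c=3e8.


Compton wavelength: h/(m_e*c) = 2.4247e-12 m
d_lambda = 2.4247e-12 * (1 - cos(95.7 deg))
= 2.4247e-12 * 1.09932
= 2.6655e-12 m = 0.002666 nm
lambda' = 0.012 + 0.002666
= 0.014666 nm

0.014666


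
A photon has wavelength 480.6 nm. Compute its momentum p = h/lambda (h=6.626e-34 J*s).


p = h / lambda
= 6.626e-34 / (480.6e-9)
= 6.626e-34 / 4.8060e-07
= 1.3787e-27 kg*m/s

1.3787e-27


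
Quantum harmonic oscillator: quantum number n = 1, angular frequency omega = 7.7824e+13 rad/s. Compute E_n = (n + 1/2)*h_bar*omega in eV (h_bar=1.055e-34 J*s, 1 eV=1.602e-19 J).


E = (n + 1/2) * h_bar * omega
= (1 + 0.5) * 1.055e-34 * 7.7824e+13
= 1.5 * 8.2104e-21
= 1.2316e-20 J
= 0.0769 eV

0.0769


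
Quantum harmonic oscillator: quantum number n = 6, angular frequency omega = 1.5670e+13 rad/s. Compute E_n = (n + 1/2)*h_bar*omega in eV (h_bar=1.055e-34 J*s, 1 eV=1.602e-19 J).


E = (n + 1/2) * h_bar * omega
= (6 + 0.5) * 1.055e-34 * 1.5670e+13
= 6.5 * 1.6532e-21
= 1.0746e-20 J
= 0.0671 eV

0.0671


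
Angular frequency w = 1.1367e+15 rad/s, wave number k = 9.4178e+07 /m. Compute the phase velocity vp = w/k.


vp = w / k
= 1.1367e+15 / 9.4178e+07
= 1.2070e+07 m/s

1.2070e+07


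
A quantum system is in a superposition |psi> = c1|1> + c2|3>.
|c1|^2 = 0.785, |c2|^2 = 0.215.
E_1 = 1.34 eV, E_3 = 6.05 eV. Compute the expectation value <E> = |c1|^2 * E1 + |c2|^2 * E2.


<E> = |c1|^2 * E1 + |c2|^2 * E2
= 0.785 * 1.34 + 0.215 * 6.05
= 1.0519 + 1.3007
= 2.3526 eV

2.3526


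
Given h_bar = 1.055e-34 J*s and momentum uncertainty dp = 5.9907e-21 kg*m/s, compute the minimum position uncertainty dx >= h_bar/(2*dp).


dx = h_bar / (2 * dp)
= 1.055e-34 / (2 * 5.9907e-21)
= 1.055e-34 / 1.1981e-20
= 8.8053e-15 m

8.8053e-15


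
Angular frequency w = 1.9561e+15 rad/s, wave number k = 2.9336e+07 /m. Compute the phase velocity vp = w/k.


vp = w / k
= 1.9561e+15 / 2.9336e+07
= 6.6679e+07 m/s

6.6679e+07


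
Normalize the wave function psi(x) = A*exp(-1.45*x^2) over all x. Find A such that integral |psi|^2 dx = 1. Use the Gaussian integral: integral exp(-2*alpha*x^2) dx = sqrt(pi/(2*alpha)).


integral |psi|^2 dx = A^2 * sqrt(pi/(2*alpha)) = 1
A^2 = sqrt(2*alpha/pi)
= sqrt(2 * 1.45 / pi)
= 0.96078
A = sqrt(0.96078)
= 0.9802

0.9802


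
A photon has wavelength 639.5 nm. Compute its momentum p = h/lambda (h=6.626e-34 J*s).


p = h / lambda
= 6.626e-34 / (639.5e-9)
= 6.626e-34 / 6.3950e-07
= 1.0361e-27 kg*m/s

1.0361e-27


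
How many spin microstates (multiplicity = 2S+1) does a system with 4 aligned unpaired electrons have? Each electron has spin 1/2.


Total spin S = N * (1/2) = 4 * 0.5 = 2.0
Spin multiplicity = 2S + 1
= 2 * 2.0 + 1
= 5

5


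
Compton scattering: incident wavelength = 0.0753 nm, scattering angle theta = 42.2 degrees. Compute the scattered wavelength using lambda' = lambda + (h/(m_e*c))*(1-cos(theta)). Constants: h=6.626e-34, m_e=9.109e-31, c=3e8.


Compton wavelength: h/(m_e*c) = 2.4247e-12 m
d_lambda = 2.4247e-12 * (1 - cos(42.2 deg))
= 2.4247e-12 * 0.259195
= 6.2847e-13 m = 0.000628 nm
lambda' = 0.0753 + 0.000628
= 0.075928 nm

0.075928


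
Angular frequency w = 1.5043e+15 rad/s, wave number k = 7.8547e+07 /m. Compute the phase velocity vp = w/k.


vp = w / k
= 1.5043e+15 / 7.8547e+07
= 1.9152e+07 m/s

1.9152e+07


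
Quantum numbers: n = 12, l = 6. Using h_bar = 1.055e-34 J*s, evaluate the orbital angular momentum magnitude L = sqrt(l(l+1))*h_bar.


L = sqrt(l*(l+1)) * h_bar
= sqrt(6 * 7) * 1.055e-34
= sqrt(42) * 1.055e-34
= 6.4807 * 1.055e-34
= 6.8372e-34 J*s

6.8372e-34


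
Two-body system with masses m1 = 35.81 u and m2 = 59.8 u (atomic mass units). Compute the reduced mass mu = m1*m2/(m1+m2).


mu = m1 * m2 / (m1 + m2)
= 35.81 * 59.8 / (35.81 + 59.8)
= 2141.438 / 95.61
= 22.3976 u

22.3976


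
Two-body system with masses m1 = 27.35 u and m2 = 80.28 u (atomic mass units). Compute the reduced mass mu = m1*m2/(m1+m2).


mu = m1 * m2 / (m1 + m2)
= 27.35 * 80.28 / (27.35 + 80.28)
= 2195.658 / 107.63
= 20.4001 u

20.4001


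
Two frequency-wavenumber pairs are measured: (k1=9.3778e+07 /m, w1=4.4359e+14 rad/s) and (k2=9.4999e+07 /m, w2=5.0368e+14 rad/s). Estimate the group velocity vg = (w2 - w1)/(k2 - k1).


vg = (w2 - w1) / (k2 - k1)
= (5.0368e+14 - 4.4359e+14) / (9.4999e+07 - 9.3778e+07)
= 6.0090e+13 / 1.2210e+06
= 4.9214e+07 m/s

4.9214e+07


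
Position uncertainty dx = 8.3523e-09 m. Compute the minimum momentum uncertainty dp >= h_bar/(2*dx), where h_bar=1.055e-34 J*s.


dp = h_bar / (2 * dx)
= 1.055e-34 / (2 * 8.3523e-09)
= 1.055e-34 / 1.6705e-08
= 6.3156e-27 kg*m/s

6.3156e-27


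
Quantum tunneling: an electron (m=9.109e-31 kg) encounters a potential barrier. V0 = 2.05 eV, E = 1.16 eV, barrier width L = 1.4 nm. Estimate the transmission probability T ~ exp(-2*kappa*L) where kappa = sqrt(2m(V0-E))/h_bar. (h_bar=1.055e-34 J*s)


V0 - E = 0.89 eV = 1.4258e-19 J
kappa = sqrt(2 * m * (V0-E)) / h_bar
= sqrt(2 * 9.109e-31 * 1.4258e-19) / 1.055e-34
= 4.8309e+09 /m
2*kappa*L = 2 * 4.8309e+09 * 1.4e-9
= 13.5264
T = exp(-13.5264) = 1.335241e-06

1.335241e-06


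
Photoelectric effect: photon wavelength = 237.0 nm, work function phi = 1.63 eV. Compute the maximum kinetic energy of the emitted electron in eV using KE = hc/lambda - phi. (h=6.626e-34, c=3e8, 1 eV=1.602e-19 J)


E_photon = hc / lambda
= (6.626e-34)(3e8) / (237.0e-9)
= 8.3873e-19 J
= 5.2355 eV
KE = E_photon - phi
= 5.2355 - 1.63
= 3.6055 eV

3.6055


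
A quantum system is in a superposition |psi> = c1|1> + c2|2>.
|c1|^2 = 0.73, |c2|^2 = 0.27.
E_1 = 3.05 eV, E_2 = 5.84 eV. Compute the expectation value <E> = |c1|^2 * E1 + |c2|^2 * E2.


<E> = |c1|^2 * E1 + |c2|^2 * E2
= 0.73 * 3.05 + 0.27 * 5.84
= 2.2265 + 1.5768
= 3.8033 eV

3.8033


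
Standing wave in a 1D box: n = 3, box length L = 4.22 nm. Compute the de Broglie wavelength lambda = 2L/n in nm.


lambda = 2L / n
= 2 * 4.22 / 3
= 8.44 / 3
= 2.8133 nm

2.8133


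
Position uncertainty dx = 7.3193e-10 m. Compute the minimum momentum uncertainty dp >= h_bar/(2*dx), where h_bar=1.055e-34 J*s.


dp = h_bar / (2 * dx)
= 1.055e-34 / (2 * 7.3193e-10)
= 1.055e-34 / 1.4639e-09
= 7.2070e-26 kg*m/s

7.2070e-26


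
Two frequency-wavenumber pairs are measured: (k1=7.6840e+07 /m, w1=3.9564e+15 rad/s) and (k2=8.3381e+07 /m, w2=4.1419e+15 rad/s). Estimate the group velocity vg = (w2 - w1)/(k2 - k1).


vg = (w2 - w1) / (k2 - k1)
= (4.1419e+15 - 3.9564e+15) / (8.3381e+07 - 7.6840e+07)
= 1.8550e+14 / 6.5410e+06
= 2.8360e+07 m/s

2.8360e+07


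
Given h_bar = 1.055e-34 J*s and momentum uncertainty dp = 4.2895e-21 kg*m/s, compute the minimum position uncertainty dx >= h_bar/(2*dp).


dx = h_bar / (2 * dp)
= 1.055e-34 / (2 * 4.2895e-21)
= 1.055e-34 / 8.5790e-21
= 1.2297e-14 m

1.2297e-14


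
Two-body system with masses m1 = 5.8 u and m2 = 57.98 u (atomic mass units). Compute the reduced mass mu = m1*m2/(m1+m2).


mu = m1 * m2 / (m1 + m2)
= 5.8 * 57.98 / (5.8 + 57.98)
= 336.284 / 63.78
= 5.2726 u

5.2726


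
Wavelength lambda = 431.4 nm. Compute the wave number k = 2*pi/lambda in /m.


k = 2 * pi / lambda
= 6.2832 / (431.4e-9)
= 6.2832 / 4.3140e-07
= 1.4565e+07 /m

1.4565e+07


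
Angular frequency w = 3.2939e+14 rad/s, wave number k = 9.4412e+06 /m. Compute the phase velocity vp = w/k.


vp = w / k
= 3.2939e+14 / 9.4412e+06
= 3.4889e+07 m/s

3.4889e+07


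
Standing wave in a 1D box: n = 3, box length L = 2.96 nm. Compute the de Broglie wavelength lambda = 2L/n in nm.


lambda = 2L / n
= 2 * 2.96 / 3
= 5.92 / 3
= 1.9733 nm

1.9733


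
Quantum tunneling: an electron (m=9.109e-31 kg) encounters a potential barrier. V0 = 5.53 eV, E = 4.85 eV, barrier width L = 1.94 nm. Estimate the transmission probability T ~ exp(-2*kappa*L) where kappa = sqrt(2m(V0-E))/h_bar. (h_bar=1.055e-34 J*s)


V0 - E = 0.68 eV = 1.0894e-19 J
kappa = sqrt(2 * m * (V0-E)) / h_bar
= sqrt(2 * 9.109e-31 * 1.0894e-19) / 1.055e-34
= 4.2226e+09 /m
2*kappa*L = 2 * 4.2226e+09 * 1.94e-9
= 16.3838
T = exp(-16.3838) = 7.666458e-08

7.666458e-08


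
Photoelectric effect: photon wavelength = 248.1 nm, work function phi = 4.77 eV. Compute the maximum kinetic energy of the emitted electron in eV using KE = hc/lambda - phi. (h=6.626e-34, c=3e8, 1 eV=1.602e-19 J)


E_photon = hc / lambda
= (6.626e-34)(3e8) / (248.1e-9)
= 8.0121e-19 J
= 5.0013 eV
KE = E_photon - phi
= 5.0013 - 4.77
= 0.2313 eV

0.2313


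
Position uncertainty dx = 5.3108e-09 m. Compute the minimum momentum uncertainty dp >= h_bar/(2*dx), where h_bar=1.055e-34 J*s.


dp = h_bar / (2 * dx)
= 1.055e-34 / (2 * 5.3108e-09)
= 1.055e-34 / 1.0622e-08
= 9.9326e-27 kg*m/s

9.9326e-27


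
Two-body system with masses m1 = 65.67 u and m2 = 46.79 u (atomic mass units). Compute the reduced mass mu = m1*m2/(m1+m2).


mu = m1 * m2 / (m1 + m2)
= 65.67 * 46.79 / (65.67 + 46.79)
= 3072.6993 / 112.46
= 27.3226 u

27.3226


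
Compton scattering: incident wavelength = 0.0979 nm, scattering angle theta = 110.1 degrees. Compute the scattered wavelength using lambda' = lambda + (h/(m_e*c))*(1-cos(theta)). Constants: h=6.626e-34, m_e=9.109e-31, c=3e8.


Compton wavelength: h/(m_e*c) = 2.4247e-12 m
d_lambda = 2.4247e-12 * (1 - cos(110.1 deg))
= 2.4247e-12 * 1.34366
= 3.2580e-12 m = 0.003258 nm
lambda' = 0.0979 + 0.003258
= 0.101158 nm

0.101158


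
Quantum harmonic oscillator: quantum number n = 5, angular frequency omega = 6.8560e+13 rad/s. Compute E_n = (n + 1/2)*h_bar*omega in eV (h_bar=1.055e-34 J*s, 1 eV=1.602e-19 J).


E = (n + 1/2) * h_bar * omega
= (5 + 0.5) * 1.055e-34 * 6.8560e+13
= 5.5 * 7.2331e-21
= 3.9782e-20 J
= 0.2483 eV

0.2483


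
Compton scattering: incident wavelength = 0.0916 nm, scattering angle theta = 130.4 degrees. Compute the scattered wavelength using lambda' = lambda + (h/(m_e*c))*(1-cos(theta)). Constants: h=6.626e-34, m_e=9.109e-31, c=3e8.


Compton wavelength: h/(m_e*c) = 2.4247e-12 m
d_lambda = 2.4247e-12 * (1 - cos(130.4 deg))
= 2.4247e-12 * 1.64812
= 3.9962e-12 m = 0.003996 nm
lambda' = 0.0916 + 0.003996
= 0.095596 nm

0.095596


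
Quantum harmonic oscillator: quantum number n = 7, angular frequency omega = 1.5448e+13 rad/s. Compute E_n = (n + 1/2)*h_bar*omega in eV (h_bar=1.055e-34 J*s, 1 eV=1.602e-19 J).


E = (n + 1/2) * h_bar * omega
= (7 + 0.5) * 1.055e-34 * 1.5448e+13
= 7.5 * 1.6298e-21
= 1.2223e-20 J
= 0.0763 eV

0.0763


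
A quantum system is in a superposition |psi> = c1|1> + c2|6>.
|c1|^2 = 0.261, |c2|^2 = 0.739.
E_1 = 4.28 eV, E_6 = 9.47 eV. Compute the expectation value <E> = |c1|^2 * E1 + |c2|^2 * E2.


<E> = |c1|^2 * E1 + |c2|^2 * E2
= 0.261 * 4.28 + 0.739 * 9.47
= 1.1171 + 6.9983
= 8.1154 eV

8.1154


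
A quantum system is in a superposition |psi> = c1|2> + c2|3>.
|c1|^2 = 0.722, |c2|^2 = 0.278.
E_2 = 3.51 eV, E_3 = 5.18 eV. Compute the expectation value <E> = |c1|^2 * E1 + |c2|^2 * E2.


<E> = |c1|^2 * E1 + |c2|^2 * E2
= 0.722 * 3.51 + 0.278 * 5.18
= 2.5342 + 1.44
= 3.9743 eV

3.9743


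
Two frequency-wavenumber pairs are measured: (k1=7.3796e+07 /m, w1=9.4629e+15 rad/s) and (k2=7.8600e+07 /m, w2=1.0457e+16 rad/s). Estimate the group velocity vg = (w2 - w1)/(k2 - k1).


vg = (w2 - w1) / (k2 - k1)
= (1.0457e+16 - 9.4629e+15) / (7.8600e+07 - 7.3796e+07)
= 9.9410e+14 / 4.8040e+06
= 2.0693e+08 m/s

2.0693e+08


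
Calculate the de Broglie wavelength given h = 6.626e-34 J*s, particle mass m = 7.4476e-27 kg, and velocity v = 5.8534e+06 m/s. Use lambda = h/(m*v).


lambda = h / (m * v)
= 6.626e-34 / (7.4476e-27 * 5.8534e+06)
= 6.626e-34 / 4.3594e-20
= 1.5199e-14 m

1.5199e-14


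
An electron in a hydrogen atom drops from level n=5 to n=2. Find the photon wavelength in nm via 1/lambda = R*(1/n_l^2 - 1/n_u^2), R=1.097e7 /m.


1/lambda = R * (1/n_l^2 - 1/n_u^2)
= 1.097e7 * (1/2^2 - 1/5^2)
= 1.097e7 * (0.25 - 0.04)
= 1.097e7 * 0.21
= 2.3037e+06 /m
lambda = 1 / 2.3037e+06 = 434.0843 nm

434.0843


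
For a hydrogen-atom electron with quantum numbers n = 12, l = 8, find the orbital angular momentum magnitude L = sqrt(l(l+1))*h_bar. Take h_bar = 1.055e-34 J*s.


L = sqrt(l*(l+1)) * h_bar
= sqrt(8 * 9) * 1.055e-34
= sqrt(72) * 1.055e-34
= 8.4853 * 1.055e-34
= 8.9520e-34 J*s

8.9520e-34


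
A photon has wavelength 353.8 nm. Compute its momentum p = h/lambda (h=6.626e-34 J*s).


p = h / lambda
= 6.626e-34 / (353.8e-9)
= 6.626e-34 / 3.5380e-07
= 1.8728e-27 kg*m/s

1.8728e-27


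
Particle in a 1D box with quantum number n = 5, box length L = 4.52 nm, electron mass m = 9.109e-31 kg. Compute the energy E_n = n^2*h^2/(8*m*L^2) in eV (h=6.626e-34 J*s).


E = n^2 * h^2 / (8 * m * L^2)
= 5^2 * (6.626e-34)^2 / (8 * 9.109e-31 * (4.52e-9)^2)
= 25 * 4.3904e-67 / (8 * 9.109e-31 * 2.0430e-17)
= 7.3723e-20 J
= 0.4602 eV

0.4602


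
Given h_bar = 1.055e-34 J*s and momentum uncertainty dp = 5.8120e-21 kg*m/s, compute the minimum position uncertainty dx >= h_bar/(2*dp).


dx = h_bar / (2 * dp)
= 1.055e-34 / (2 * 5.8120e-21)
= 1.055e-34 / 1.1624e-20
= 9.0760e-15 m

9.0760e-15


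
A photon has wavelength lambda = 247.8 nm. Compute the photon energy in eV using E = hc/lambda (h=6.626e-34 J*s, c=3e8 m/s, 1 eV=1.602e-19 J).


E = hc / lambda
= (6.626e-34)(3e8) / (247.8e-9)
= 1.9878e-25 / 2.4780e-07
= 8.0218e-19 J
Converting to eV: 8.0218e-19 / 1.602e-19
= 5.0074 eV

5.0074


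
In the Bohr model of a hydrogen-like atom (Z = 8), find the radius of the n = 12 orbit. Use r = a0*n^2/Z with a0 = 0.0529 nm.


r = a0 * n^2 / Z
= 0.0529 * 12^2 / 8
= 0.0529 * 144 / 8
= 0.9522 nm

0.9522


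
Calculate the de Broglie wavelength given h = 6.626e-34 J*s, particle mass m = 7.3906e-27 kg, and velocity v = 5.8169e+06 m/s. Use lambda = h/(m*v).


lambda = h / (m * v)
= 6.626e-34 / (7.3906e-27 * 5.8169e+06)
= 6.626e-34 / 4.2990e-20
= 1.5413e-14 m

1.5413e-14


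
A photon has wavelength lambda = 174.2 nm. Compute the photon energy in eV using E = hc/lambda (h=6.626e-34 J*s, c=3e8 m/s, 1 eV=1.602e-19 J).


E = hc / lambda
= (6.626e-34)(3e8) / (174.2e-9)
= 1.9878e-25 / 1.7420e-07
= 1.1411e-18 J
Converting to eV: 1.1411e-18 / 1.602e-19
= 7.123 eV

7.123


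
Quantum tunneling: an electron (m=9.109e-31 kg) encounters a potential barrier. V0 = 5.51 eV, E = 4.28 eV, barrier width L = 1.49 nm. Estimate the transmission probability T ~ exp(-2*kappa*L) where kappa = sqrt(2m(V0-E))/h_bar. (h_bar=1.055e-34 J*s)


V0 - E = 1.23 eV = 1.9705e-19 J
kappa = sqrt(2 * m * (V0-E)) / h_bar
= sqrt(2 * 9.109e-31 * 1.9705e-19) / 1.055e-34
= 5.6791e+09 /m
2*kappa*L = 2 * 5.6791e+09 * 1.49e-9
= 16.9238
T = exp(-16.9238) = 4.467717e-08

4.467717e-08


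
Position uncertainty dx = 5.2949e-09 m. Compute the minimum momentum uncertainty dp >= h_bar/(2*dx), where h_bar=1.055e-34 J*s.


dp = h_bar / (2 * dx)
= 1.055e-34 / (2 * 5.2949e-09)
= 1.055e-34 / 1.0590e-08
= 9.9624e-27 kg*m/s

9.9624e-27


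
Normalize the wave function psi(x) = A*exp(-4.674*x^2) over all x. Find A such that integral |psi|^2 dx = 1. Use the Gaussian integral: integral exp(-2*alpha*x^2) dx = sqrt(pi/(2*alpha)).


integral |psi|^2 dx = A^2 * sqrt(pi/(2*alpha)) = 1
A^2 = sqrt(2*alpha/pi)
= sqrt(2 * 4.674 / pi)
= 1.724981
A = sqrt(1.724981)
= 1.3134

1.3134


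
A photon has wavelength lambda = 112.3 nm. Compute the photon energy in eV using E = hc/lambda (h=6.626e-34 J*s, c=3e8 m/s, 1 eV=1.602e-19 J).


E = hc / lambda
= (6.626e-34)(3e8) / (112.3e-9)
= 1.9878e-25 / 1.1230e-07
= 1.7701e-18 J
Converting to eV: 1.7701e-18 / 1.602e-19
= 11.0492 eV

11.0492


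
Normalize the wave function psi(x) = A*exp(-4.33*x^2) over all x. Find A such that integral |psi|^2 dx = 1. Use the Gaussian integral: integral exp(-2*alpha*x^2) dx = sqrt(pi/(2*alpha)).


integral |psi|^2 dx = A^2 * sqrt(pi/(2*alpha)) = 1
A^2 = sqrt(2*alpha/pi)
= sqrt(2 * 4.33 / pi)
= 1.66029
A = sqrt(1.66029)
= 1.2885

1.2885


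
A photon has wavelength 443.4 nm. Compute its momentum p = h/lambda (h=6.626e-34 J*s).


p = h / lambda
= 6.626e-34 / (443.4e-9)
= 6.626e-34 / 4.4340e-07
= 1.4944e-27 kg*m/s

1.4944e-27


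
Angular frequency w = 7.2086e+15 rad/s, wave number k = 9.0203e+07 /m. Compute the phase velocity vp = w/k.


vp = w / k
= 7.2086e+15 / 9.0203e+07
= 7.9915e+07 m/s

7.9915e+07


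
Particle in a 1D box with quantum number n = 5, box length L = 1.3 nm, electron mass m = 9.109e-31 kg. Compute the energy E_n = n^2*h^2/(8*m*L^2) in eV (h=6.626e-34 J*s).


E = n^2 * h^2 / (8 * m * L^2)
= 5^2 * (6.626e-34)^2 / (8 * 9.109e-31 * (1.3e-9)^2)
= 25 * 4.3904e-67 / (8 * 9.109e-31 * 1.6900e-18)
= 8.9124e-19 J
= 5.5633 eV

5.5633


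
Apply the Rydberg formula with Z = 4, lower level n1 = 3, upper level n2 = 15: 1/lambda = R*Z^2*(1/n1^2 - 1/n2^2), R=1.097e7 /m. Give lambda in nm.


1/lambda = R * Z^2 * (1/n1^2 - 1/n2^2)
= 1.097e7 * 4^2 * (1/3^2 - 1/15^2)
= 1.097e7 * 16 * (0.111111 - 0.004444)
= 1.8722e+07 /m
lambda = 1 / 1.8722e+07
= 53.4127 nm

53.4127


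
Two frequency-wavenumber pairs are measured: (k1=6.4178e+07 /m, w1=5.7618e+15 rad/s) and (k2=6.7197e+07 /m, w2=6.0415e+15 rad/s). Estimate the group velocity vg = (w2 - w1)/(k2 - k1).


vg = (w2 - w1) / (k2 - k1)
= (6.0415e+15 - 5.7618e+15) / (6.7197e+07 - 6.4178e+07)
= 2.7970e+14 / 3.0190e+06
= 9.2647e+07 m/s

9.2647e+07


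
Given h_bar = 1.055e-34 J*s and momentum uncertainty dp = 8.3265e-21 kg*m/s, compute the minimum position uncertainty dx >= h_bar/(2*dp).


dx = h_bar / (2 * dp)
= 1.055e-34 / (2 * 8.3265e-21)
= 1.055e-34 / 1.6653e-20
= 6.3352e-15 m

6.3352e-15


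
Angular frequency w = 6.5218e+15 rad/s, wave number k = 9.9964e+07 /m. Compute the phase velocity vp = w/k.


vp = w / k
= 6.5218e+15 / 9.9964e+07
= 6.5241e+07 m/s

6.5241e+07


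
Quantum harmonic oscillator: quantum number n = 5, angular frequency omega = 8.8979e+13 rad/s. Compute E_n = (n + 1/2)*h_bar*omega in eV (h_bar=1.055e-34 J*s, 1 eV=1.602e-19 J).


E = (n + 1/2) * h_bar * omega
= (5 + 0.5) * 1.055e-34 * 8.8979e+13
= 5.5 * 9.3873e-21
= 5.1630e-20 J
= 0.3223 eV

0.3223


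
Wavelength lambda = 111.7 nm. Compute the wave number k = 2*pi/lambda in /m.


k = 2 * pi / lambda
= 6.2832 / (111.7e-9)
= 6.2832 / 1.1170e-07
= 5.6251e+07 /m

5.6251e+07
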